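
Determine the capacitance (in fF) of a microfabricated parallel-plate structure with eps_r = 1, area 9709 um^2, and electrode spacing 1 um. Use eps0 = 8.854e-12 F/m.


Step 1: Convert area to m^2: A = 9709e-12 m^2
Step 2: Convert gap to m: d = 1e-6 m
Step 3: C = eps0 * eps_r * A / d
C = 8.854e-12 * 1 * 9709e-12 / 1e-6
Step 4: Convert to fF (multiply by 1e15).
C = 85.96 fF


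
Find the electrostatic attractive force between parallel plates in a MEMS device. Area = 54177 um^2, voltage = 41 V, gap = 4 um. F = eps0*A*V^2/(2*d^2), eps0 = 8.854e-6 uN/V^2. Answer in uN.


Step 1: Identify parameters.
eps0 = 8.854e-6 uN/V^2, A = 54177 um^2, V = 41 V, d = 4 um
Step 2: Compute V^2 = 41^2 = 1681
Step 3: Compute d^2 = 4^2 = 16
Step 4: F = 0.5 * 8.854e-6 * 54177 * 1681 / 16
F = 25.198 uN


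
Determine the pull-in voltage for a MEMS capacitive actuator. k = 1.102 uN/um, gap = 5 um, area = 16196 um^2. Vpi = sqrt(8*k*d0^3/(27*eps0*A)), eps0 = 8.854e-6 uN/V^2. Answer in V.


Step 1: Compute numerator: 8 * k * d0^3 = 8 * 1.102 * 5^3 = 1102.0
Step 2: Compute denominator: 27 * eps0 * A = 27 * 8.854e-6 * 16196 = 3.871783
Step 3: Vpi = sqrt(1102.0 / 3.871783)
Vpi = 16.87 V


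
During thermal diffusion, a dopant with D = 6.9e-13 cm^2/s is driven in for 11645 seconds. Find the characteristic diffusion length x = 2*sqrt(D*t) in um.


Step 1: Compute D*t = 6.9e-13 * 11645 = 8.03505e-09 cm^2
Step 2: sqrt(D*t) = 8.96384e-05 cm
Step 3: x = 2 * 8.96384e-05 cm = 1.792768e-04 cm
Step 4: Convert to um (1 cm = 1e4 um): x = 1.793 um


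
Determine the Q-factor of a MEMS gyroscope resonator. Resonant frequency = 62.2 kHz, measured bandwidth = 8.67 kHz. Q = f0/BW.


Step 1: Q = f0 / bandwidth
Step 2: Q = 62.2 / 8.67
Q = 7.2


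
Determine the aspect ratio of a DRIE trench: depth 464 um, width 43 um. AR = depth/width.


Step 1: AR = depth / width
Step 2: AR = 464 / 43
AR = 10.8


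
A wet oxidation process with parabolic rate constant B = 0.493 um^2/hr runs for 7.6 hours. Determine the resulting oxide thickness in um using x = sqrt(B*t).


Step 1: Compute B*t = 0.493 * 7.6 = 3.7468
Step 2: x = sqrt(3.7468)
x = 1.936 um


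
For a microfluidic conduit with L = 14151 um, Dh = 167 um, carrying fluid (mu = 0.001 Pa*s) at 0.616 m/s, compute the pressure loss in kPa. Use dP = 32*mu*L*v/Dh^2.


Step 1: Convert to SI: L = 14151e-6 m, Dh = 167e-6 m
Step 2: dP = 32 * 0.001 * 14151e-6 * 0.616 / (167e-6)^2
Step 3: dP = 10001.95 Pa
Step 4: Convert to kPa: dP = 10.0 kPa


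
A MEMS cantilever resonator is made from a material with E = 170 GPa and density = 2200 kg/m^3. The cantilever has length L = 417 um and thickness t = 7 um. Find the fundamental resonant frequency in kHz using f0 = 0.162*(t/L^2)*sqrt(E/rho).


Step 1: Convert units to SI.
t_SI = 7e-6 m, L_SI = 417e-6 m
Step 2: Calculate sqrt(E/rho).
sqrt(170e9 / 2200) = 8790.49 m/s
Step 3: Compute f0.
f0 = 0.162 * 7e-6 / (417e-6)^2 * 8790.49 = 57326.3 Hz = 57.33 kHz


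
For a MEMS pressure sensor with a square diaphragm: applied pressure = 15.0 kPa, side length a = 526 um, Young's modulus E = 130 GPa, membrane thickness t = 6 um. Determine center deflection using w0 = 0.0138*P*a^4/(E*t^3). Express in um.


Step 1: Convert pressure to compatible units (E is in GPa, so P in GPa).
P = 15.0 kPa = 15.0e-6 GPa
Step 2: Compute numerator: 0.0138 * P * a^4.
a^4 = 526^4 = 76549608976
numerator = 0.0138 * 15.0e-6 * 76549608976 = 1.58458e+04
Step 3: Compute denominator: E * t^3 = 130 * 6^3 = 28080
Step 4: w0 = numerator / denominator = 1.58458e+04 / 28080 = 0.5643 um


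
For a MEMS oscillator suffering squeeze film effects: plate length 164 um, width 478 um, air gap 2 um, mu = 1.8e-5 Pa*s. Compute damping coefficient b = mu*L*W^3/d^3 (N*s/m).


Step 1: Convert to SI.
L = 164e-6 m, W = 478e-6 m, d = 2e-6 m
Step 2: W^3 = (478e-6)^3 = 1.09e-10 m^3
Step 3: d^3 = (2e-6)^3 = 8.00e-18 m^3
Step 4: b = 1.8e-5 * 164e-6 * 1.09e-10 / 8.00e-18
b = 4.03e-02 N*s/m


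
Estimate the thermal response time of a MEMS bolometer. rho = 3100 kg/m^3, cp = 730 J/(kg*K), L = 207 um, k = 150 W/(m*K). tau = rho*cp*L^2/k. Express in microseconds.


Step 1: Convert L to m: L = 207e-6 m
Step 2: L^2 = (207e-6)^2 = 4.2849e-08 m^2
Step 3: tau = 3100 * 730 * 4.2849e-08 / 150 = 6.4644858e-04 s
Step 4: Convert to microseconds (multiply by 1e6).
tau = 646.449 us


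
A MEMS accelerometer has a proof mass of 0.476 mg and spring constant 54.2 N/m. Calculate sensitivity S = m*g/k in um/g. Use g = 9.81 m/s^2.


Step 1: Convert mass: m = 0.476 mg = 4.76e-07 kg
Step 2: S = m * g / k = 4.76e-07 * 9.81 / 54.2
Step 3: S = 8.62e-08 m/g
Step 4: Convert to um/g: S = 0.086 um/g


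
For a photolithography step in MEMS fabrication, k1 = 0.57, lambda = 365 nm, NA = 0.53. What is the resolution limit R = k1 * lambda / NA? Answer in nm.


Step 1: Identify values: k1 = 0.57, lambda = 365 nm, NA = 0.53
Step 2: R = k1 * lambda / NA
R = 0.57 * 365 / 0.53
R = 392.5 nm


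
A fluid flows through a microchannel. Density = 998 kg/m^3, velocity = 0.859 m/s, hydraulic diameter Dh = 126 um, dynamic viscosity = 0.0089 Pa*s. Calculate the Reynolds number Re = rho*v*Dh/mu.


Step 1: Convert Dh to meters: Dh = 126e-6 m
Step 2: Re = rho * v * Dh / mu
Re = 998 * 0.859 * 126e-6 / 0.0089
Re = 12.137


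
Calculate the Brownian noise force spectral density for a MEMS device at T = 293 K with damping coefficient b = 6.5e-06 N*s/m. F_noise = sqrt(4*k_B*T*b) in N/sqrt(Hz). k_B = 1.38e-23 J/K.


Step 1: Compute 4 * k_B * T * b
= 4 * 1.38e-23 * 293 * 6.5e-06
= 1.0513e-25 N^2/Hz
Step 2: F_noise = sqrt(1.0513e-25)
F_noise = 3.24e-13 N/sqrt(Hz)


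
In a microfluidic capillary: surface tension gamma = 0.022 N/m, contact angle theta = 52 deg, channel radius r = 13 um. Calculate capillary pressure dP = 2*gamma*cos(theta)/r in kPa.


Step 1: cos(52 deg) = 0.6157
Step 2: Convert r to m: r = 13e-6 m
Step 3: dP = 2 * 0.022 * 0.6157 / 13e-6 = 2083.9 Pa
Step 4: Convert Pa to kPa (divide by 1000).
dP = 2.08 kPa


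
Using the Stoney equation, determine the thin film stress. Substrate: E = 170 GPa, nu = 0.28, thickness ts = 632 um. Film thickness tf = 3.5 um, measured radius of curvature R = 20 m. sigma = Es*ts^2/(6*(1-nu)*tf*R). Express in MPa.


Step 1: Compute numerator: Es * ts^2 = 170 * 632^2 = 67902080 (GPa*um^2)
Step 2: Compute denominator (R in um): 6*(1-nu)*tf*R = 6*0.72*3.5*20e6 = 302400000.0 (um^2)
Step 3: sigma (GPa) = 67902080 / 302400000.0 = 2.24544e-01 GPa
Step 4: Convert to MPa (x1000): sigma = 224.5 MPa


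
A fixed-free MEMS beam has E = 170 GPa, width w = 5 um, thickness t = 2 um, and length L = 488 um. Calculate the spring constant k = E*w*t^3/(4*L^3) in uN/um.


Step 1: Convert E to consistent units (1 GPa = 1000 uN/um^2).
E = 170 GPa = 170000 uN/um^2
Step 2: Compute t^3 = 2^3 = 8
Step 3: Compute L^3 = 488^3 = 116214272
Step 4: k = 170000 * 5 * 8 / (4 * 116214272)
k = 0.0146 uN/um


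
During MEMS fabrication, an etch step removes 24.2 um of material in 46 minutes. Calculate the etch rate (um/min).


Step 1: Etch rate = depth / time
Step 2: rate = 24.2 / 46
rate = 0.526 um/min


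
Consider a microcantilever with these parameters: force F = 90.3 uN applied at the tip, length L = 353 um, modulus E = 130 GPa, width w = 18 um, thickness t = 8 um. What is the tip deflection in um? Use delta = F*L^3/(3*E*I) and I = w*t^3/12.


Step 1: Calculate the second moment of area.
I = w * t^3 / 12 = 18 * 8^3 / 12 = 768.0 um^4
Step 2: Convert E to consistent units (1 GPa = 1000 uN/um^2).
E = 130 GPa = 130000 uN/um^2
Step 3: Calculate tip deflection.
delta = F * L^3 / (3 * E * I)
delta = 90.3 * 353^3 / (3 * 130000 * 768.0)
delta = 13.2613 um


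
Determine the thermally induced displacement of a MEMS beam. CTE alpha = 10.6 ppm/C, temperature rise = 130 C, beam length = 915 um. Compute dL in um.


Step 1: Convert CTE: alpha = 10.6 ppm/C = 10.6e-6 /C
Step 2: dL = 10.6e-6 * 130 * 915
dL = 1.2609 um


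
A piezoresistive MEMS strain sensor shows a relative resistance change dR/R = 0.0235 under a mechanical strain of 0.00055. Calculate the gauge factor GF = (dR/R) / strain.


Step 1: Identify values.
dR/R = 0.0235, strain = 0.00055
Step 2: GF = (dR/R) / strain = 0.0235 / 0.00055
GF = 42.7


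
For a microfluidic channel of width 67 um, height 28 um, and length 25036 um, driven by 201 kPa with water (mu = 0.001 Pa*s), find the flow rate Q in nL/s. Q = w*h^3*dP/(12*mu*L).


Step 1: Convert all dimensions to SI (meters).
w = 67e-6 m, h = 28e-6 m, L = 25036e-6 m, dP = 201e3 Pa
Step 2: Q = w * h^3 * dP / (12 * mu * L)
Q = 67e-6 * (28e-6)^3 * 201e3 / (12 * 0.001 * 25036e-6) = 9.8400831e-10 m^3/s
Step 3: Convert Q from m^3/s to nL/s (1 m^3 = 1e12 nL, so multiply by 1e12).
Q = 984.008 nL/s


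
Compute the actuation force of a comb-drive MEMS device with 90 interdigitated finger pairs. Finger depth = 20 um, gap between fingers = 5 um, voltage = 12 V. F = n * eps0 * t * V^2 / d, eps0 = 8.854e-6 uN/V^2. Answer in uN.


Step 1: Parameters: n=90, eps0=8.854e-6 uN/V^2, t=20 um, V=12 V, d=5 um
Step 2: V^2 = 144
Step 3: F = 90 * 8.854e-6 * 20 * 144 / 5
F = 0.459 uN


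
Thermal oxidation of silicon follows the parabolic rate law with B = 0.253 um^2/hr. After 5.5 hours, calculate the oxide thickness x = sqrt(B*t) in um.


Step 1: Compute B*t = 0.253 * 5.5 = 1.3915
Step 2: x = sqrt(1.3915)
x = 1.18 um


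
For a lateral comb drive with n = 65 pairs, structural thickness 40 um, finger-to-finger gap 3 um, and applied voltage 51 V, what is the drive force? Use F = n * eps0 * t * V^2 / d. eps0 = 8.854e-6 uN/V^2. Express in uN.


Step 1: Parameters: n=65, eps0=8.854e-6 uN/V^2, t=40 um, V=51 V, d=3 um
Step 2: V^2 = 2601
Step 3: F = 65 * 8.854e-6 * 40 * 2601 / 3
F = 19.959 uN


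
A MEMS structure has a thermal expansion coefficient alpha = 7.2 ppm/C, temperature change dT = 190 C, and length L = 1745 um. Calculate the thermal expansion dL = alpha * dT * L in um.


Step 1: Convert CTE: alpha = 7.2 ppm/C = 7.2e-6 /C
Step 2: dL = 7.2e-6 * 190 * 1745
dL = 2.3872 um


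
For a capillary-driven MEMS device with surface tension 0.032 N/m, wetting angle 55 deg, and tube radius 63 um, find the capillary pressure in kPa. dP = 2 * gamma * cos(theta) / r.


Step 1: cos(55 deg) = 0.5736
Step 2: Convert r to m: r = 63e-6 m
Step 3: dP = 2 * 0.032 * 0.5736 / 63e-6 = 582.7 Pa
Step 4: Convert Pa to kPa (divide by 1000).
dP = 0.58 kPa


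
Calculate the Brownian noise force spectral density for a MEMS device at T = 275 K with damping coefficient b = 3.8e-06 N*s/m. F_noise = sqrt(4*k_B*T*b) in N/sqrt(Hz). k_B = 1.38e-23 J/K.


Step 1: Compute 4 * k_B * T * b
= 4 * 1.38e-23 * 275 * 3.8e-06
= 5.7684e-26 N^2/Hz
Step 2: F_noise = sqrt(5.7684e-26)
F_noise = 2.40e-13 N/sqrt(Hz)


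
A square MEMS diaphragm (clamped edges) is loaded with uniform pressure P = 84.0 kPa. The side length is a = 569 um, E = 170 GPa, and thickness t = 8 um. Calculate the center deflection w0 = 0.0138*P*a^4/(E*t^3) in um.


Step 1: Convert pressure to compatible units (E is in GPa, so P in GPa).
P = 84.0 kPa = 84.0e-6 GPa
Step 2: Compute numerator: 0.0138 * P * a^4.
a^4 = 569^4 = 104821185121
numerator = 0.0138 * 84.0e-6 * 104821185121 = 1.21509e+05
Step 3: Compute denominator: E * t^3 = 170 * 8^3 = 87040
Step 4: w0 = numerator / denominator = 1.21509e+05 / 87040 = 1.396 um


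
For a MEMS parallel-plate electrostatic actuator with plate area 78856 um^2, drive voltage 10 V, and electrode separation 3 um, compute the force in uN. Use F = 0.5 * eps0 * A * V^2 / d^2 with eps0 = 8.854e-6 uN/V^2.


Step 1: Identify parameters.
eps0 = 8.854e-6 uN/V^2, A = 78856 um^2, V = 10 V, d = 3 um
Step 2: Compute V^2 = 10^2 = 100
Step 3: Compute d^2 = 3^2 = 9
Step 4: F = 0.5 * 8.854e-6 * 78856 * 100 / 9
F = 3.879 uN


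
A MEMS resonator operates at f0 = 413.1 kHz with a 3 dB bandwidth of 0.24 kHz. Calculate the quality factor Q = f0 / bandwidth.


Step 1: Q = f0 / bandwidth
Step 2: Q = 413.1 / 0.24
Q = 1721.3


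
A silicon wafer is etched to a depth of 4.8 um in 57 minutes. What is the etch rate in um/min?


Step 1: Etch rate = depth / time
Step 2: rate = 4.8 / 57
rate = 0.084 um/min


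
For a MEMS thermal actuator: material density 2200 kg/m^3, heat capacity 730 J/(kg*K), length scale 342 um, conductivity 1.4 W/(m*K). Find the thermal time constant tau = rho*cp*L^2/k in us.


Step 1: Convert L to m: L = 342e-6 m
Step 2: L^2 = (342e-6)^2 = 1.16964e-07 m^2
Step 3: tau = 2200 * 730 * 1.16964e-07 / 1.4 = 1.3417441714e-01 s
Step 4: Convert to microseconds (multiply by 1e6).
tau = 134174.417 us


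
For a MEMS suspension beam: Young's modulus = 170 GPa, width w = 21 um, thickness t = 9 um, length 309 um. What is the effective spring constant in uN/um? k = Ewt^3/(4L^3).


Step 1: Convert E to consistent units (1 GPa = 1000 uN/um^2).
E = 170 GPa = 170000 uN/um^2
Step 2: Compute t^3 = 9^3 = 729
Step 3: Compute L^3 = 309^3 = 29503629
Step 4: k = 170000 * 21 * 729 / (4 * 29503629)
k = 22.0526 uN/um


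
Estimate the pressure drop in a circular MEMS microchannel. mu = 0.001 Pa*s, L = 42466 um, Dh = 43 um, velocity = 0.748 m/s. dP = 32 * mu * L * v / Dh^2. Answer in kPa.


Step 1: Convert to SI: L = 42466e-6 m, Dh = 43e-6 m
Step 2: dP = 32 * 0.001 * 42466e-6 * 0.748 / (43e-6)^2
Step 3: dP = 549738.33 Pa
Step 4: Convert to kPa: dP = 549.74 kPa


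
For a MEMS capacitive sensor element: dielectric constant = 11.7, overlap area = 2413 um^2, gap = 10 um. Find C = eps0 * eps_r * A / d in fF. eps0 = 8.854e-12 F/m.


Step 1: Convert area to m^2: A = 2413e-12 m^2
Step 2: Convert gap to m: d = 10e-6 m
Step 3: C = eps0 * eps_r * A / d
C = 8.854e-12 * 11.7 * 2413e-12 / 10e-6
Step 4: Convert to fF (multiply by 1e15).
C = 25.0 fF


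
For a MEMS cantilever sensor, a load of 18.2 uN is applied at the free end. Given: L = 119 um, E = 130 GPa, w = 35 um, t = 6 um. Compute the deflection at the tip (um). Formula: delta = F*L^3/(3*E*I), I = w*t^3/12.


Step 1: Calculate the second moment of area.
I = w * t^3 / 12 = 35 * 6^3 / 12 = 630.0 um^4
Step 2: Convert E to consistent units (1 GPa = 1000 uN/um^2).
E = 130 GPa = 130000 uN/um^2
Step 3: Calculate tip deflection.
delta = F * L^3 / (3 * E * I)
delta = 18.2 * 119^3 / (3 * 130000 * 630.0)
delta = 0.1248 um


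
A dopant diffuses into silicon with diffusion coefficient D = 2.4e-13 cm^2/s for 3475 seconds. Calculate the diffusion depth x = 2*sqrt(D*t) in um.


Step 1: Compute D*t = 2.4e-13 * 3475 = 8.34e-10 cm^2
Step 2: sqrt(D*t) = 2.8879e-05 cm
Step 3: x = 2 * 2.8879e-05 cm = 5.7758e-05 cm
Step 4: Convert to um (1 cm = 1e4 um): x = 0.578 um


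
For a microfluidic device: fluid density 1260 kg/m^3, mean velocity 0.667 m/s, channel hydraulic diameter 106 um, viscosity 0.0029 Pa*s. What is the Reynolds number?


Step 1: Convert Dh to meters: Dh = 106e-6 m
Step 2: Re = rho * v * Dh / mu
Re = 1260 * 0.667 * 106e-6 / 0.0029
Re = 30.719


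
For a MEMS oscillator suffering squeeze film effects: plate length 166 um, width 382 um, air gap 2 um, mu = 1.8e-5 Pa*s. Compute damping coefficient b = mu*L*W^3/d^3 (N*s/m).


Step 1: Convert to SI.
L = 166e-6 m, W = 382e-6 m, d = 2e-6 m
Step 2: W^3 = (382e-6)^3 = 5.57e-11 m^3
Step 3: d^3 = (2e-6)^3 = 8.00e-18 m^3
Step 4: b = 1.8e-5 * 166e-6 * 5.57e-11 / 8.00e-18
b = 2.08e-02 N*s/m


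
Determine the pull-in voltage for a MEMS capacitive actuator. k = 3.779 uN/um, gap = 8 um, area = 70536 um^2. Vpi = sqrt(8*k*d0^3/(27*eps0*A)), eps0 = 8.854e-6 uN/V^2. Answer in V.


Step 1: Compute numerator: 8 * k * d0^3 = 8 * 3.779 * 8^3 = 15478.784
Step 2: Compute denominator: 27 * eps0 * A = 27 * 8.854e-6 * 70536 = 16.862195
Step 3: Vpi = sqrt(15478.784 / 16.862195)
Vpi = 30.3 V


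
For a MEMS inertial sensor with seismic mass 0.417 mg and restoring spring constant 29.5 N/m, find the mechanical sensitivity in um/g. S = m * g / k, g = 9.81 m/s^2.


Step 1: Convert mass: m = 0.417 mg = 4.17e-07 kg
Step 2: S = m * g / k = 4.17e-07 * 9.81 / 29.5
Step 3: S = 1.39e-07 m/g
Step 4: Convert to um/g: S = 0.139 um/g


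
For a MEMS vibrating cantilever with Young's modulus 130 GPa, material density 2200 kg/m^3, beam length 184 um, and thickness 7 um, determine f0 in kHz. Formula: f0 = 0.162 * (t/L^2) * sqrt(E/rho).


Step 1: Convert units to SI.
t_SI = 7e-6 m, L_SI = 184e-6 m
Step 2: Calculate sqrt(E/rho).
sqrt(130e9 / 2200) = 7687.06 m/s
Step 3: Compute f0.
f0 = 0.162 * 7e-6 / (184e-6)^2 * 7687.06 = 257476.5 Hz = 257.48 kHz


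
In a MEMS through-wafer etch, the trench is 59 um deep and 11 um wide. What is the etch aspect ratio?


Step 1: AR = depth / width
Step 2: AR = 59 / 11
AR = 5.4


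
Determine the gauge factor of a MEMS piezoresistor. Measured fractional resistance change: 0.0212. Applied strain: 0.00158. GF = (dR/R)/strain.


Step 1: Identify values.
dR/R = 0.0212, strain = 0.00158
Step 2: GF = (dR/R) / strain = 0.0212 / 0.00158
GF = 13.4


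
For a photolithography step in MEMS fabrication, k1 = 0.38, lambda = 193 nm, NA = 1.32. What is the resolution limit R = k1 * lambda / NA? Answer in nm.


Step 1: Identify values: k1 = 0.38, lambda = 193 nm, NA = 1.32
Step 2: R = k1 * lambda / NA
R = 0.38 * 193 / 1.32
R = 55.6 nm


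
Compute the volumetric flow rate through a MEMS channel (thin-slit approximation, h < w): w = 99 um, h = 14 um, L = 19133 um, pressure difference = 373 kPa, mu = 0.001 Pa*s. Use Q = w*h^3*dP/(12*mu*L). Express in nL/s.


Step 1: Convert all dimensions to SI (meters).
w = 99e-6 m, h = 14e-6 m, L = 19133e-6 m, dP = 373e3 Pa
Step 2: Q = w * h^3 * dP / (12 * mu * L)
Q = 99e-6 * (14e-6)^3 * 373e3 / (12 * 0.001 * 19133e-6) = 4.413304e-10 m^3/s
Step 3: Convert Q from m^3/s to nL/s (1 m^3 = 1e12 nL, so multiply by 1e12).
Q = 441.33 nL/s


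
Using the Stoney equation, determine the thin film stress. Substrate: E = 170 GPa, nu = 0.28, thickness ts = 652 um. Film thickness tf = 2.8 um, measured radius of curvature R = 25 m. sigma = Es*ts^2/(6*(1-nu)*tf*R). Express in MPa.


Step 1: Compute numerator: Es * ts^2 = 170 * 652^2 = 72267680 (GPa*um^2)
Step 2: Compute denominator (R in um): 6*(1-nu)*tf*R = 6*0.72*2.8*25e6 = 302400000.0 (um^2)
Step 3: sigma (GPa) = 72267680 / 302400000.0 = 2.3898e-01 GPa
Step 4: Convert to MPa (x1000): sigma = 239.0 MPa


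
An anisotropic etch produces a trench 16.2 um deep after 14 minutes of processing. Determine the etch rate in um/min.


Step 1: Etch rate = depth / time
Step 2: rate = 16.2 / 14
rate = 1.157 um/min


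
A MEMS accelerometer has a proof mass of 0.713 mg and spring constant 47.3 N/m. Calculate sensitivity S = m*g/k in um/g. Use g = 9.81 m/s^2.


Step 1: Convert mass: m = 0.713 mg = 7.13e-07 kg
Step 2: S = m * g / k = 7.13e-07 * 9.81 / 47.3
Step 3: S = 1.48e-07 m/g
Step 4: Convert to um/g: S = 0.148 um/g


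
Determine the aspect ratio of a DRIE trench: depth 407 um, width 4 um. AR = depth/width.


Step 1: AR = depth / width
Step 2: AR = 407 / 4
AR = 101.8


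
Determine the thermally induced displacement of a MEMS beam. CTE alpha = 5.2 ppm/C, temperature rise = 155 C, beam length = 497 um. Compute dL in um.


Step 1: Convert CTE: alpha = 5.2 ppm/C = 5.2e-6 /C
Step 2: dL = 5.2e-6 * 155 * 497
dL = 0.4006 um


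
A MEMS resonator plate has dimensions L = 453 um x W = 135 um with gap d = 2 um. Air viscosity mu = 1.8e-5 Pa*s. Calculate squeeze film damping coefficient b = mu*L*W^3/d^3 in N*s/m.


Step 1: Convert to SI.
L = 453e-6 m, W = 135e-6 m, d = 2e-6 m
Step 2: W^3 = (135e-6)^3 = 2.46e-12 m^3
Step 3: d^3 = (2e-6)^3 = 8.00e-18 m^3
Step 4: b = 1.8e-5 * 453e-6 * 2.46e-12 / 8.00e-18
b = 2.51e-03 N*s/m


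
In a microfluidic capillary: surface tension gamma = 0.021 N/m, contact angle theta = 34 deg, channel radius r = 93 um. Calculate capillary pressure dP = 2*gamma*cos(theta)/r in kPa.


Step 1: cos(34 deg) = 0.829
Step 2: Convert r to m: r = 93e-6 m
Step 3: dP = 2 * 0.021 * 0.829 / 93e-6 = 374.4 Pa
Step 4: Convert Pa to kPa (divide by 1000).
dP = 0.37 kPa


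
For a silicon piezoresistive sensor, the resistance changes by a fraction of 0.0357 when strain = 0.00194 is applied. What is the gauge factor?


Step 1: Identify values.
dR/R = 0.0357, strain = 0.00194
Step 2: GF = (dR/R) / strain = 0.0357 / 0.00194
GF = 18.4


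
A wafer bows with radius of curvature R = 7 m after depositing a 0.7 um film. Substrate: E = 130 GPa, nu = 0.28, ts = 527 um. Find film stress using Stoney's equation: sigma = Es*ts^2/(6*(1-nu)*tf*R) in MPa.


Step 1: Compute numerator: Es * ts^2 = 130 * 527^2 = 36104770 (GPa*um^2)
Step 2: Compute denominator (R in um): 6*(1-nu)*tf*R = 6*0.72*0.7*7e6 = 21168000.0 (um^2)
Step 3: sigma (GPa) = 36104770 / 21168000.0 = 1.70563e+00 GPa
Step 4: Convert to MPa (x1000): sigma = 1705.6 MPa


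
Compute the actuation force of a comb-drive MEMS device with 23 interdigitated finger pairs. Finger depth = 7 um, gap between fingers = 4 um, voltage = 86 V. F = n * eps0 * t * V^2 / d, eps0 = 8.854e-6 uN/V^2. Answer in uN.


Step 1: Parameters: n=23, eps0=8.854e-6 uN/V^2, t=7 um, V=86 V, d=4 um
Step 2: V^2 = 7396
Step 3: F = 23 * 8.854e-6 * 7 * 7396 / 4
F = 2.636 uN


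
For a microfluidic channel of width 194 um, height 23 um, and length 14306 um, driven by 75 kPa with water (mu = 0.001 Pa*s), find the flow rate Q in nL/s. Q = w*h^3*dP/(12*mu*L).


Step 1: Convert all dimensions to SI (meters).
w = 194e-6 m, h = 23e-6 m, L = 14306e-6 m, dP = 75e3 Pa
Step 2: Q = w * h^3 * dP / (12 * mu * L)
Q = 194e-6 * (23e-6)^3 * 75e3 / (12 * 0.001 * 14306e-6) = 1.0312098e-09 m^3/s
Step 3: Convert Q from m^3/s to nL/s (1 m^3 = 1e12 nL, so multiply by 1e12).
Q = 1031.21 nL/s


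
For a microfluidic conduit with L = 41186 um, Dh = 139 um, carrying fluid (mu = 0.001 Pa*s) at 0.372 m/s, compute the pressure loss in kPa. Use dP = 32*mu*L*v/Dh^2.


Step 1: Convert to SI: L = 41186e-6 m, Dh = 139e-6 m
Step 2: dP = 32 * 0.001 * 41186e-6 * 0.372 / (139e-6)^2
Step 3: dP = 25375.40 Pa
Step 4: Convert to kPa: dP = 25.38 kPa


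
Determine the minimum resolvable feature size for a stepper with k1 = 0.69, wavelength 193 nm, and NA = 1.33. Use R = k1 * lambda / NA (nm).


Step 1: Identify values: k1 = 0.69, lambda = 193 nm, NA = 1.33
Step 2: R = k1 * lambda / NA
R = 0.69 * 193 / 1.33
R = 100.1 nm


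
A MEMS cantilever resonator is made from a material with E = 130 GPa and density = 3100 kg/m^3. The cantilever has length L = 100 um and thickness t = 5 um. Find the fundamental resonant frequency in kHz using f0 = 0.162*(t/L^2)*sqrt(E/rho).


Step 1: Convert units to SI.
t_SI = 5e-6 m, L_SI = 100e-6 m
Step 2: Calculate sqrt(E/rho).
sqrt(130e9 / 3100) = 6475.76 m/s
Step 3: Compute f0.
f0 = 0.162 * 5e-6 / (100e-6)^2 * 6475.76 = 524536.6 Hz = 524.54 kHz


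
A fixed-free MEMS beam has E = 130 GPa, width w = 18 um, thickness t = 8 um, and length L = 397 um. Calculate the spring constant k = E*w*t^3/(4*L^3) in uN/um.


Step 1: Convert E to consistent units (1 GPa = 1000 uN/um^2).
E = 130 GPa = 130000 uN/um^2
Step 2: Compute t^3 = 8^3 = 512
Step 3: Compute L^3 = 397^3 = 62570773
Step 4: k = 130000 * 18 * 512 / (4 * 62570773)
k = 4.7869 uN/um


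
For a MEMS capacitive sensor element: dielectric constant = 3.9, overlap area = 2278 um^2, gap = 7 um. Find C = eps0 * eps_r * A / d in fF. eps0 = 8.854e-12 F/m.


Step 1: Convert area to m^2: A = 2278e-12 m^2
Step 2: Convert gap to m: d = 7e-6 m
Step 3: C = eps0 * eps_r * A / d
C = 8.854e-12 * 3.9 * 2278e-12 / 7e-6
Step 4: Convert to fF (multiply by 1e15).
C = 11.24 fF


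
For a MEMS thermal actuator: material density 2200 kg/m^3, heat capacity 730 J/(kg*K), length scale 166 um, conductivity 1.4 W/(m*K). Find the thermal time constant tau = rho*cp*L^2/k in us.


Step 1: Convert L to m: L = 166e-6 m
Step 2: L^2 = (166e-6)^2 = 2.7556e-08 m^2
Step 3: tau = 2200 * 730 * 2.7556e-08 / 1.4 = 3.161066857e-02 s
Step 4: Convert to microseconds (multiply by 1e6).
tau = 31610.669 us


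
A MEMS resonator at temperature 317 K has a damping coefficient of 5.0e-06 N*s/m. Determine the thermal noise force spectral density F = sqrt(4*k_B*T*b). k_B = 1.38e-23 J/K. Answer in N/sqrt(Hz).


Step 1: Compute 4 * k_B * T * b
= 4 * 1.38e-23 * 317 * 5.0e-06
= 8.7492e-26 N^2/Hz
Step 2: F_noise = sqrt(8.7492e-26)
F_noise = 2.96e-13 N/sqrt(Hz)


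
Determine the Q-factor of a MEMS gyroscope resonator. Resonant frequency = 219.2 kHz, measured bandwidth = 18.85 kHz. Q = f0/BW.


Step 1: Q = f0 / bandwidth
Step 2: Q = 219.2 / 18.85
Q = 11.6


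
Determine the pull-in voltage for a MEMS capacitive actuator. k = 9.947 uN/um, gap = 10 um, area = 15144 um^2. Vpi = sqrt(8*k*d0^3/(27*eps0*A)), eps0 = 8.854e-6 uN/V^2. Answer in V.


Step 1: Compute numerator: 8 * k * d0^3 = 8 * 9.947 * 10^3 = 79576.0
Step 2: Compute denominator: 27 * eps0 * A = 27 * 8.854e-6 * 15144 = 3.620294
Step 3: Vpi = sqrt(79576.0 / 3.620294)
Vpi = 148.26 V


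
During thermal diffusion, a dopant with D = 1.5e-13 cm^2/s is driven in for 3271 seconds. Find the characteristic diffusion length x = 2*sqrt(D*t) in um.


Step 1: Compute D*t = 1.5e-13 * 3271 = 4.9065e-10 cm^2
Step 2: sqrt(D*t) = 2.2151e-05 cm
Step 3: x = 2 * 2.2151e-05 cm = 4.4302e-05 cm
Step 4: Convert to um (1 cm = 1e4 um): x = 0.443 um


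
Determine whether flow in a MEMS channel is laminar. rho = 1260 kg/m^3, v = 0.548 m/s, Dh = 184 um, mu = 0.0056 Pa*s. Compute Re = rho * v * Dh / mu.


Step 1: Convert Dh to meters: Dh = 184e-6 m
Step 2: Re = rho * v * Dh / mu
Re = 1260 * 0.548 * 184e-6 / 0.0056
Re = 22.687
Since Re = 22.687 is below ~2300, the flow is laminar.


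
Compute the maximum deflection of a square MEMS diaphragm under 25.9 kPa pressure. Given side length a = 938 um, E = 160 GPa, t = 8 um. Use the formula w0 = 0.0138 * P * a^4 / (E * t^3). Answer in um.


Step 1: Convert pressure to compatible units (E is in GPa, so P in GPa).
P = 25.9 kPa = 25.9e-6 GPa
Step 2: Compute numerator: 0.0138 * P * a^4.
a^4 = 938^4 = 774125464336
numerator = 0.0138 * 25.9e-6 * 774125464336 = 2.766879e+05
Step 3: Compute denominator: E * t^3 = 160 * 8^3 = 81920
Step 4: w0 = numerator / denominator = 2.766879e+05 / 81920 = 3.3775 um


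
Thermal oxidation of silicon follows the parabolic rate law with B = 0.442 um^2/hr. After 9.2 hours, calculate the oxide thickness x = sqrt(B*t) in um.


Step 1: Compute B*t = 0.442 * 9.2 = 4.0664
Step 2: x = sqrt(4.0664)
x = 2.017 um


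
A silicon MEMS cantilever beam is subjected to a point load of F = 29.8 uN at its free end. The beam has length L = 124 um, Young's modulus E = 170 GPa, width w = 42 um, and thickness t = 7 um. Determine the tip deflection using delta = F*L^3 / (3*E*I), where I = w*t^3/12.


Step 1: Calculate the second moment of area.
I = w * t^3 / 12 = 42 * 7^3 / 12 = 1200.5 um^4
Step 2: Convert E to consistent units (1 GPa = 1000 uN/um^2).
E = 170 GPa = 170000 uN/um^2
Step 3: Calculate tip deflection.
delta = F * L^3 / (3 * E * I)
delta = 29.8 * 124^3 / (3 * 170000 * 1200.5)
delta = 0.0928 um


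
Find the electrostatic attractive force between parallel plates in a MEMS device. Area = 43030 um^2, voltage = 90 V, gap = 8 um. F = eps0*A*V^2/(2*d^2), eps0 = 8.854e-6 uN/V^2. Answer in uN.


Step 1: Identify parameters.
eps0 = 8.854e-6 uN/V^2, A = 43030 um^2, V = 90 V, d = 8 um
Step 2: Compute V^2 = 90^2 = 8100
Step 3: Compute d^2 = 8^2 = 64
Step 4: F = 0.5 * 8.854e-6 * 43030 * 8100 / 64
F = 24.109 uN


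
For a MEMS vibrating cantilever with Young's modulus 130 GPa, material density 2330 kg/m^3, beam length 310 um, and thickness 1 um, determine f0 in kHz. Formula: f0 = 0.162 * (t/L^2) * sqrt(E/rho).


Step 1: Convert units to SI.
t_SI = 1e-6 m, L_SI = 310e-6 m
Step 2: Calculate sqrt(E/rho).
sqrt(130e9 / 2330) = 7469.54 m/s
Step 3: Compute f0.
f0 = 0.162 * 1e-6 / (310e-6)^2 * 7469.54 = 12591.7 Hz = 12.59 kHz


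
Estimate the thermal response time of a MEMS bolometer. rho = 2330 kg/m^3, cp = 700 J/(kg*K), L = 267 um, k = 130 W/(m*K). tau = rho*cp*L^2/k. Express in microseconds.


Step 1: Convert L to m: L = 267e-6 m
Step 2: L^2 = (267e-6)^2 = 7.1289e-08 m^2
Step 3: tau = 2330 * 700 * 7.1289e-08 / 130 = 8.9440276e-04 s
Step 4: Convert to microseconds (multiply by 1e6).
tau = 894.403 us


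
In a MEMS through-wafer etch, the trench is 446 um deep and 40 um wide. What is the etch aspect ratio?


Step 1: AR = depth / width
Step 2: AR = 446 / 40
AR = 11.2


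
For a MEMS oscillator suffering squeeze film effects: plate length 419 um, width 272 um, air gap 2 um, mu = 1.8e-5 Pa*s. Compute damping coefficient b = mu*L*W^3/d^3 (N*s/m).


Step 1: Convert to SI.
L = 419e-6 m, W = 272e-6 m, d = 2e-6 m
Step 2: W^3 = (272e-6)^3 = 2.01e-11 m^3
Step 3: d^3 = (2e-6)^3 = 8.00e-18 m^3
Step 4: b = 1.8e-5 * 419e-6 * 2.01e-11 / 8.00e-18
b = 1.90e-02 N*s/m


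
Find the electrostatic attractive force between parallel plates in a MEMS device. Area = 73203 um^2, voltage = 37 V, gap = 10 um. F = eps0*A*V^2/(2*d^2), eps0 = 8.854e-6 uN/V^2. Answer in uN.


Step 1: Identify parameters.
eps0 = 8.854e-6 uN/V^2, A = 73203 um^2, V = 37 V, d = 10 um
Step 2: Compute V^2 = 37^2 = 1369
Step 3: Compute d^2 = 10^2 = 100
Step 4: F = 0.5 * 8.854e-6 * 73203 * 1369 / 100
F = 4.437 uN


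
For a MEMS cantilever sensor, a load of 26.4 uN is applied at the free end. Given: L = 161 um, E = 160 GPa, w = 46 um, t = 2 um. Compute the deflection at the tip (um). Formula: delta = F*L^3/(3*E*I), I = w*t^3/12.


Step 1: Calculate the second moment of area.
I = w * t^3 / 12 = 46 * 2^3 / 12 = 30.6667 um^4
Step 2: Convert E to consistent units (1 GPa = 1000 uN/um^2).
E = 160 GPa = 160000 uN/um^2
Step 3: Calculate tip deflection.
delta = F * L^3 / (3 * E * I)
delta = 26.4 * 161^3 / (3 * 160000 * 30.6667)
delta = 7.4847 um


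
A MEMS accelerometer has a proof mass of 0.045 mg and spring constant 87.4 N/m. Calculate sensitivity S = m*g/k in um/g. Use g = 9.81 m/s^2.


Step 1: Convert mass: m = 0.045 mg = 4.50e-08 kg
Step 2: S = m * g / k = 4.50e-08 * 9.81 / 87.4
Step 3: S = 5.05e-09 m/g
Step 4: Convert to um/g: S = 0.005 um/g


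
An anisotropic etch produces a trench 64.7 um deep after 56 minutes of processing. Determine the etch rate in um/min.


Step 1: Etch rate = depth / time
Step 2: rate = 64.7 / 56
rate = 1.155 um/min


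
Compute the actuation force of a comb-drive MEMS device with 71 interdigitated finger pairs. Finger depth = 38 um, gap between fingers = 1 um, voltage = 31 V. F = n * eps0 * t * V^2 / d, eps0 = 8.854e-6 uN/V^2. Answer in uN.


Step 1: Parameters: n=71, eps0=8.854e-6 uN/V^2, t=38 um, V=31 V, d=1 um
Step 2: V^2 = 961
Step 3: F = 71 * 8.854e-6 * 38 * 961 / 1
F = 22.956 uN


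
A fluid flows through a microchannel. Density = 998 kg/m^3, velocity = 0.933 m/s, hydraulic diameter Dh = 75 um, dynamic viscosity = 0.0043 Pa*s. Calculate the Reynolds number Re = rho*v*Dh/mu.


Step 1: Convert Dh to meters: Dh = 75e-6 m
Step 2: Re = rho * v * Dh / mu
Re = 998 * 0.933 * 75e-6 / 0.0043
Re = 16.241


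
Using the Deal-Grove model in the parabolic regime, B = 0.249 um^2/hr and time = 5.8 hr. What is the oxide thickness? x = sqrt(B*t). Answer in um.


Step 1: Compute B*t = 0.249 * 5.8 = 1.4442
Step 2: x = sqrt(1.4442)
x = 1.202 um


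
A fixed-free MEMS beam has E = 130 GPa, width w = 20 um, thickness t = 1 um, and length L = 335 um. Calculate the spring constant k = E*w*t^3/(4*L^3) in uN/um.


Step 1: Convert E to consistent units (1 GPa = 1000 uN/um^2).
E = 130 GPa = 130000 uN/um^2
Step 2: Compute t^3 = 1^3 = 1
Step 3: Compute L^3 = 335^3 = 37595375
Step 4: k = 130000 * 20 * 1 / (4 * 37595375)
k = 0.0173 uN/um


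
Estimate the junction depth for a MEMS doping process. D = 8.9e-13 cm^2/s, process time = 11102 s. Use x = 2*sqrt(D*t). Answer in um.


Step 1: Compute D*t = 8.9e-13 * 11102 = 9.88078e-09 cm^2
Step 2: sqrt(D*t) = 9.94021e-05 cm
Step 3: x = 2 * 9.94021e-05 cm = 1.988042e-04 cm
Step 4: Convert to um (1 cm = 1e4 um): x = 1.988 um


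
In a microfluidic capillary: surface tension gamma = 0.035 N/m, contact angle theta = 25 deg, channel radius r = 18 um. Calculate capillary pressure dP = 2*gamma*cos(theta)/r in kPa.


Step 1: cos(25 deg) = 0.9063
Step 2: Convert r to m: r = 18e-6 m
Step 3: dP = 2 * 0.035 * 0.9063 / 18e-6 = 3524.5 Pa
Step 4: Convert Pa to kPa (divide by 1000).
dP = 3.52 kPa


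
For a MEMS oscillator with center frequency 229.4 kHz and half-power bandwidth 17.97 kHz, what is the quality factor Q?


Step 1: Q = f0 / bandwidth
Step 2: Q = 229.4 / 17.97
Q = 12.8


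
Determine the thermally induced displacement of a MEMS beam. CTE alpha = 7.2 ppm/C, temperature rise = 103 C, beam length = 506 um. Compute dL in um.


Step 1: Convert CTE: alpha = 7.2 ppm/C = 7.2e-6 /C
Step 2: dL = 7.2e-6 * 103 * 506
dL = 0.3752 um


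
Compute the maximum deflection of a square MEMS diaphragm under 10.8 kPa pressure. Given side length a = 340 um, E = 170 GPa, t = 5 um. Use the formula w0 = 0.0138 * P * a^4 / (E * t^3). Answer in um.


Step 1: Convert pressure to compatible units (E is in GPa, so P in GPa).
P = 10.8 kPa = 10.8e-6 GPa
Step 2: Compute numerator: 0.0138 * P * a^4.
a^4 = 340^4 = 13363360000
numerator = 0.0138 * 10.8e-6 * 13363360000 = 1.9917e+03
Step 3: Compute denominator: E * t^3 = 170 * 5^3 = 21250
Step 4: w0 = numerator / denominator = 1.9917e+03 / 21250 = 0.0937 um


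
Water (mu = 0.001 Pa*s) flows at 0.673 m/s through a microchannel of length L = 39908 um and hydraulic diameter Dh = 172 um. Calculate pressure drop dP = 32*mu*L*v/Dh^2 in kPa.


Step 1: Convert to SI: L = 39908e-6 m, Dh = 172e-6 m
Step 2: dP = 32 * 0.001 * 39908e-6 * 0.673 / (172e-6)^2
Step 3: dP = 29051.47 Pa
Step 4: Convert to kPa: dP = 29.05 kPa


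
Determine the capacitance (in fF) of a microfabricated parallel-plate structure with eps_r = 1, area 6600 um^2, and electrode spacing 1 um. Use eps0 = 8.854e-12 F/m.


Step 1: Convert area to m^2: A = 6600e-12 m^2
Step 2: Convert gap to m: d = 1e-6 m
Step 3: C = eps0 * eps_r * A / d
C = 8.854e-12 * 1 * 6600e-12 / 1e-6
Step 4: Convert to fF (multiply by 1e15).
C = 58.44 fF


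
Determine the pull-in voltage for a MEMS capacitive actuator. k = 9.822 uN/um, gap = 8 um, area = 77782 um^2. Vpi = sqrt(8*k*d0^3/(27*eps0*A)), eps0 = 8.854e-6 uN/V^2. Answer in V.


Step 1: Compute numerator: 8 * k * d0^3 = 8 * 9.822 * 8^3 = 40230.912
Step 2: Compute denominator: 27 * eps0 * A = 27 * 8.854e-6 * 77782 = 18.594409
Step 3: Vpi = sqrt(40230.912 / 18.594409)
Vpi = 46.51 V


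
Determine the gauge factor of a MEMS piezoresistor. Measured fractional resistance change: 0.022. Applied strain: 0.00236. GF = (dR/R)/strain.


Step 1: Identify values.
dR/R = 0.022, strain = 0.00236
Step 2: GF = (dR/R) / strain = 0.022 / 0.00236
GF = 9.3


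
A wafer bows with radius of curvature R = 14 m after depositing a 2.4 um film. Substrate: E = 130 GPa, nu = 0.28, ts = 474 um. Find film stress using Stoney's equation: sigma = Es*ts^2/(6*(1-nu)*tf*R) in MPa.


Step 1: Compute numerator: Es * ts^2 = 130 * 474^2 = 29207880 (GPa*um^2)
Step 2: Compute denominator (R in um): 6*(1-nu)*tf*R = 6*0.72*2.4*14e6 = 145152000.0 (um^2)
Step 3: sigma (GPa) = 29207880 / 145152000.0 = 2.01223e-01 GPa
Step 4: Convert to MPa (x1000): sigma = 201.2 MPa


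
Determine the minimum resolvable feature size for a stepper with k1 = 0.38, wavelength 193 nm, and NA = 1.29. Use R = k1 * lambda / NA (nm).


Step 1: Identify values: k1 = 0.38, lambda = 193 nm, NA = 1.29
Step 2: R = k1 * lambda / NA
R = 0.38 * 193 / 1.29
R = 56.9 nm


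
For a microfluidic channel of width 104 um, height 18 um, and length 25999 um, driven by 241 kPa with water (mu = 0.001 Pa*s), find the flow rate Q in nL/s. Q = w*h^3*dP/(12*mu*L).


Step 1: Convert all dimensions to SI (meters).
w = 104e-6 m, h = 18e-6 m, L = 25999e-6 m, dP = 241e3 Pa
Step 2: Q = w * h^3 * dP / (12 * mu * L)
Q = 104e-6 * (18e-6)^3 * 241e3 / (12 * 0.001 * 25999e-6) = 4.6852202e-10 m^3/s
Step 3: Convert Q from m^3/s to nL/s (1 m^3 = 1e12 nL, so multiply by 1e12).
Q = 468.522 nL/s


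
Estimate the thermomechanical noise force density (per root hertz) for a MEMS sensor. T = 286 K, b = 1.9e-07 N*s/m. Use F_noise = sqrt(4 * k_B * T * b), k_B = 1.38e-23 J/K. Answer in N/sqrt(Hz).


Step 1: Compute 4 * k_B * T * b
= 4 * 1.38e-23 * 286 * 1.9e-07
= 2.9996e-27 N^2/Hz
Step 2: F_noise = sqrt(2.9996e-27)
F_noise = 5.48e-14 N/sqrt(Hz)


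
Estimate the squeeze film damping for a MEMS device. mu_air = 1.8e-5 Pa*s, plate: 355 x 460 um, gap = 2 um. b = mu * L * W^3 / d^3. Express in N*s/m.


Step 1: Convert to SI.
L = 355e-6 m, W = 460e-6 m, d = 2e-6 m
Step 2: W^3 = (460e-6)^3 = 9.73e-11 m^3
Step 3: d^3 = (2e-6)^3 = 8.00e-18 m^3
Step 4: b = 1.8e-5 * 355e-6 * 9.73e-11 / 8.00e-18
b = 7.77e-02 N*s/m


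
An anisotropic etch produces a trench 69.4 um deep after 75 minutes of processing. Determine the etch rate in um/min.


Step 1: Etch rate = depth / time
Step 2: rate = 69.4 / 75
rate = 0.925 um/min


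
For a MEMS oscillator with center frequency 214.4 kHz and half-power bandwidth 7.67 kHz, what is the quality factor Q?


Step 1: Q = f0 / bandwidth
Step 2: Q = 214.4 / 7.67
Q = 28.0


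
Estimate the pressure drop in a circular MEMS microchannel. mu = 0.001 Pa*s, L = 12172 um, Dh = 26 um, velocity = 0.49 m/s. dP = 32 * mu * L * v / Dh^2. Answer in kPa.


Step 1: Convert to SI: L = 12172e-6 m, Dh = 26e-6 m
Step 2: dP = 32 * 0.001 * 12172e-6 * 0.49 / (26e-6)^2
Step 3: dP = 282332.78 Pa
Step 4: Convert to kPa: dP = 282.33 kPa


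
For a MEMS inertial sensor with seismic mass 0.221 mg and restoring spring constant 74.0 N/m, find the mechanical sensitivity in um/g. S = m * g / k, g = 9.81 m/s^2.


Step 1: Convert mass: m = 0.221 mg = 2.21e-07 kg
Step 2: S = m * g / k = 2.21e-07 * 9.81 / 74.0
Step 3: S = 2.93e-08 m/g
Step 4: Convert to um/g: S = 0.029 um/g


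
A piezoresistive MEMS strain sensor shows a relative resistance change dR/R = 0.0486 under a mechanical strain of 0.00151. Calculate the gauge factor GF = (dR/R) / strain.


Step 1: Identify values.
dR/R = 0.0486, strain = 0.00151
Step 2: GF = (dR/R) / strain = 0.0486 / 0.00151
GF = 32.2


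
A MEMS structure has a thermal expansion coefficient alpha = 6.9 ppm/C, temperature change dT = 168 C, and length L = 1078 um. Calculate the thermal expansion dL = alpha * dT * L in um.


Step 1: Convert CTE: alpha = 6.9 ppm/C = 6.9e-6 /C
Step 2: dL = 6.9e-6 * 168 * 1078
dL = 1.2496 um


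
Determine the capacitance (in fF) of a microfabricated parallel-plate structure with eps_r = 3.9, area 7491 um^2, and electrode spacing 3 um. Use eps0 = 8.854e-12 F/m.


Step 1: Convert area to m^2: A = 7491e-12 m^2
Step 2: Convert gap to m: d = 3e-6 m
Step 3: C = eps0 * eps_r * A / d
C = 8.854e-12 * 3.9 * 7491e-12 / 3e-6
Step 4: Convert to fF (multiply by 1e15).
C = 86.22 fF


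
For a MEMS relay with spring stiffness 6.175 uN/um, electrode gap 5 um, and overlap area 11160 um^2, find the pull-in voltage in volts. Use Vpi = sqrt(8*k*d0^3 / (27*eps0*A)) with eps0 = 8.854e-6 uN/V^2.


Step 1: Compute numerator: 8 * k * d0^3 = 8 * 6.175 * 5^3 = 6175.0
Step 2: Compute denominator: 27 * eps0 * A = 27 * 8.854e-6 * 11160 = 2.667887
Step 3: Vpi = sqrt(6175.0 / 2.667887)
Vpi = 48.11 V


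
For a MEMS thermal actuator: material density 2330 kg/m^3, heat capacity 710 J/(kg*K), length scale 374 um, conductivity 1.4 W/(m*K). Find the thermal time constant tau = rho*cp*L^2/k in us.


Step 1: Convert L to m: L = 374e-6 m
Step 2: L^2 = (374e-6)^2 = 1.39876e-07 m^2
Step 3: tau = 2330 * 710 * 1.39876e-07 / 1.4 = 1.6528347629e-01 s
Step 4: Convert to microseconds (multiply by 1e6).
tau = 165283.476 us


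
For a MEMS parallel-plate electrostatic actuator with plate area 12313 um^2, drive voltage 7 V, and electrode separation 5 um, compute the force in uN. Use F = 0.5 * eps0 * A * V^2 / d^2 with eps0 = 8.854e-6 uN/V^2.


Step 1: Identify parameters.
eps0 = 8.854e-6 uN/V^2, A = 12313 um^2, V = 7 V, d = 5 um
Step 2: Compute V^2 = 7^2 = 49
Step 3: Compute d^2 = 5^2 = 25
Step 4: F = 0.5 * 8.854e-6 * 12313 * 49 / 25
F = 0.107 uN
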